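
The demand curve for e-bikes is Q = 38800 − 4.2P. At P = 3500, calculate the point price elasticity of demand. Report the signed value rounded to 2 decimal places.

dQ/dP = −4.2. At P = 3500, Q = 38800 − 4.2(3500) = 24100.
Ed = (dQ/dP)·(P/Q) = −4.2 × (3500/24100) = -0.6099…

-0.61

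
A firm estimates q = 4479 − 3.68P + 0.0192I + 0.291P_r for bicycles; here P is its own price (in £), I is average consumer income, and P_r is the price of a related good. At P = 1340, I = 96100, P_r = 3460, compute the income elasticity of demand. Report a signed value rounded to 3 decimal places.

0.769

At the given values, q = 4479 − 3.68(1340) + 0.0192(96100) + 0.291(3460) = 2399.78.
∂q/∂I = 0.0192.
E = (0.0192) × (96100/2399.78) = 0.76887…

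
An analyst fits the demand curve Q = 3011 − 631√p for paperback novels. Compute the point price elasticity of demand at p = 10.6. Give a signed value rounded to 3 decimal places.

dQ/dp = −631/(2√p) = -96.9051. At p = 10.6, Q = 956.613.
Ed = (dQ/dp)·(p/Q) = (-96.9051) × (10.6/956.613) = -1.07378…

-1.074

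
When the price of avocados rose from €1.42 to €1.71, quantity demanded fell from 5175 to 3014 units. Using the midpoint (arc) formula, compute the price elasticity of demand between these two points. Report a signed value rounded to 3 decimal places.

%ΔQ = (3014 − 5175) / [(5175 + 3014)/2] = -2161/4094.5 = -0.527781…
%ΔP = (1.71 − 1.42) / [(1.42 + 1.71)/2] = 0.29/1.565 = 0.185303…
Arc Ed = %ΔQ / %ΔP = (-2161/4094.5) / (0.29/1.565) = -2.84819…

-2.848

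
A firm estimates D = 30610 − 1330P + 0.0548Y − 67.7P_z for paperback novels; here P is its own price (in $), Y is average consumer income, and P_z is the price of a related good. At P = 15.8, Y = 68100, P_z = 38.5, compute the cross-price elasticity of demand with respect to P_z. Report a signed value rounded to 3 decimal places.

-0.243

At the given values, D = 30610 − 1330(15.8) + 0.0548(68100) − 67.7(38.5) = 10721.43.
∂D/∂P_z = -67.7.
E = (-67.7) × (38.5/10721.43) = -0.24310…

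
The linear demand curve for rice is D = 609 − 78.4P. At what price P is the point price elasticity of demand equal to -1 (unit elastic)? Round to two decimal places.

3.88

Ed = −78.4P/(609 − 78.4P). Set this equal to -1:
78.4P = 1·(609 − 78.4P) ⇒ 78.4P(1 + 1) = 1·609
P = 1·609 / (78.4·2) = 3.8839…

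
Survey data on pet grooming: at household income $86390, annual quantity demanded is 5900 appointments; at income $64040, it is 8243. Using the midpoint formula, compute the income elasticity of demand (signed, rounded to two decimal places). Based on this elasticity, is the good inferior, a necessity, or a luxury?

%ΔQ = (8243 − 5900)/[( 5900 + 8243)/2] = 2343/7071.5 = 0.331329…
%ΔIncome = (64040 − 86390)/[( 86390 + 64040)/2] = -22350/75215 = -0.297148…
E_income = (2343/7071.5) / (-22350/75215) = -1.1150…
E_income < 0 ⇒ inferior good.

-1.12; inferior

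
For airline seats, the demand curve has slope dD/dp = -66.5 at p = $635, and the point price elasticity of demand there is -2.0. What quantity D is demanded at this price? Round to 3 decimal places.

21113.750

Ed = (dD/dp)·(p/D) ⇒ D = (dD/dp)·p/Ed = (-66.5)·635/(-2.0) = 21113.75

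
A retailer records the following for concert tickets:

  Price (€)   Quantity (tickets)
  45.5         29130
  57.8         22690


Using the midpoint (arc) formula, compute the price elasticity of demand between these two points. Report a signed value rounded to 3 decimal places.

%ΔQ = (22690 − 29130) / [(29130 + 22690)/2] = -6440/25910 = -0.248552…
%ΔP = (57.8 − 45.5) / [(45.5 + 57.8)/2] = 12.3/51.65 = 0.238141…
Arc Ed = %ΔQ / %ΔP = (-6440/25910) / (12.3/51.65) = -1.04371…

-1.044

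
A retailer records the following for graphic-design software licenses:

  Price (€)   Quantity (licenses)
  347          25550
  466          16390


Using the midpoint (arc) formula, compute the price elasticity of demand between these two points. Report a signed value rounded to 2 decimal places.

%ΔQ = (16390 − 25550) / [(25550 + 16390)/2] = -9160/20970 = -0.436814…
%ΔP = (466 − 347) / [(347 + 466)/2] = 119/406.5 = 0.292742…
Arc Ed = %ΔQ / %ΔP = (-9160/20970) / (119/406.5) = -1.4921…

-1.49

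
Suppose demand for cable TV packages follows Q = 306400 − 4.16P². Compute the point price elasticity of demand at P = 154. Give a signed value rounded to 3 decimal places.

-0.950

dQ/dP = −2·4.16·P = -1281.28. At P = 154, Q = 207741.44.
Ed = (dQ/dP)·(P/Q) = (-1281.28) × (154/207741.44) = -0.94982…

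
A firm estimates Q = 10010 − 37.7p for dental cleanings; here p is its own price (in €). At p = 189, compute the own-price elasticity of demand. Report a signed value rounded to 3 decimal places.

At the given values, Q = 10010 − 37.7(189) = 2884.7.
∂Q/∂p = −37.7.
E = (-37.7) × (189/2884.7) = -2.47003…

-2.470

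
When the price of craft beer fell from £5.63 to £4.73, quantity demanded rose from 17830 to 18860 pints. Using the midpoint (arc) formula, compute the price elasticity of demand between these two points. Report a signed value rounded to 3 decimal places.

%ΔQ = (18860 − 17830) / [(17830 + 18860)/2] = 1030/18345 = 0.056146…
%ΔP = (4.73 − 5.63) / [(5.63 + 4.73)/2] = -0.9/5.18 = -0.173745…
Arc Ed = %ΔQ / %ΔP = (1030/18345) / (-0.9/5.18) = -0.32315…

-0.323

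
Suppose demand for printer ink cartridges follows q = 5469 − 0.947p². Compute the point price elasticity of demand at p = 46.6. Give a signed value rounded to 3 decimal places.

dq/dp = −2·0.947·p = -88.2604. At p = 46.6, q = 3412.53268.
Ed = (dq/dp)·(p/q) = (-88.2604) × (46.6/3412.53268) = -1.20524…

-1.205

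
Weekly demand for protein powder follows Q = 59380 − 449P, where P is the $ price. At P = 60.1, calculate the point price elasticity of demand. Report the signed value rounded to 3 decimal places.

-0.833

dQ/dP = −449. At P = 60.1, Q = 59380 − 449(60.1) = 32395.1.
Ed = (dQ/dP)·(P/Q) = −449 × (60.1/32395.1) = -0.83299…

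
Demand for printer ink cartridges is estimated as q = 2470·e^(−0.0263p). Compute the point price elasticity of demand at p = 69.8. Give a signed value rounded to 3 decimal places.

-1.836

dq/dp = −0.0263·q = -10.361. At p = 69.8, q = 393.954.
Ed = (dq/dp)·(p/q) = (-10.361) × (69.8/393.954) = -1.83574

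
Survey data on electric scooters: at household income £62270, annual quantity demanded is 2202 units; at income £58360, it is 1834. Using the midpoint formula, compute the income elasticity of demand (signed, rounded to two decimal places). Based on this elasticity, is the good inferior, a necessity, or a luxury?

2.81; luxury

%ΔQ = (1834 − 2202)/[( 2202 + 1834)/2] = -368/2018 = -0.182358…
%ΔIncome = (58360 − 62270)/[( 62270 + 58360)/2] = -3910/60315 = -0.064826…
E_income = (-368/2018) / (-3910/60315) = 2.8130…
E_income > 1 ⇒ normal good, luxury.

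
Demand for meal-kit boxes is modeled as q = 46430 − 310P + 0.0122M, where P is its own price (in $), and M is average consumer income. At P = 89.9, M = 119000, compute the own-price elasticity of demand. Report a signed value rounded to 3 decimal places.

-1.393

At the given values, q = 46430 − 310(89.9) + 0.0122(119000) = 20012.8.
∂q/∂P = −310.
E = (-310) × (89.9/20012.8) = -1.39255…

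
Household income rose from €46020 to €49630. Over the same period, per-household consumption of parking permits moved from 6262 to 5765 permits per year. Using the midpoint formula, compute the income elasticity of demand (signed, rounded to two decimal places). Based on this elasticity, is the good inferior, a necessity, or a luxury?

-1.09; inferior

%ΔQ = (5765 − 6262)/[( 6262 + 5765)/2] = -497/6013.5 = -0.082647…
%ΔIncome = (49630 − 46020)/[( 46020 + 49630)/2] = 3610/47825 = 0.075483…
E_income = (-497/6013.5) / (3610/47825) = -1.0949…
E_income < 0 ⇒ inferior good.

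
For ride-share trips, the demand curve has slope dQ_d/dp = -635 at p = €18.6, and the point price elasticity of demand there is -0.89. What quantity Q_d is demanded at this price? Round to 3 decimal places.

Ed = (dQ_d/dp)·(p/Q_d) ⇒ Q_d = (dQ_d/dp)·p/Ed = (-635)·18.6/(-0.89) = 13270.78651…

13270.787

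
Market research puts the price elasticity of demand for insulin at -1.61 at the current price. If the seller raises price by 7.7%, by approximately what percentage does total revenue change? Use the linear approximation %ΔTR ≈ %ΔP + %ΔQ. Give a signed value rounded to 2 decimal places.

-4.70%

%ΔQ ≈ Ed × %ΔP = (-1.61) × (+7.7%) = -12.3970%
%ΔTR ≈ %ΔP + %ΔQ = (+7.7%) + (-12.3970%) = -4.6970%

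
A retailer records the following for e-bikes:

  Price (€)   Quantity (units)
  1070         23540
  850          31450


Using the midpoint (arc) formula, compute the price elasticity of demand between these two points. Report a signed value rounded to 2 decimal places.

-1.26

%ΔQ = (31450 − 23540) / [(23540 + 31450)/2] = 7910/27495 = 0.287688…
%ΔP = (850 − 1070) / [(1070 + 850)/2] = -220/960 = -0.229166…
Arc Ed = %ΔQ / %ΔP = (7910/27495) / (-220/960) = -1.2553…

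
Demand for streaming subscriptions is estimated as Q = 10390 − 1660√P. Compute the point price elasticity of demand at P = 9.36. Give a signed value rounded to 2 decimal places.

dQ/dP = −1660/(2√P) = -271.294. At P = 9.36, Q = 5311.38.
Ed = (dQ/dP)·(P/Q) = (-271.294) × (9.36/5311.38) = -0.4780…

-0.48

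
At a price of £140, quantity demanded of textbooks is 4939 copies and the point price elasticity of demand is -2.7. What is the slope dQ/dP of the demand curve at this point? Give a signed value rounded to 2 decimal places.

Ed = (dQ/dP)·(P/Q) ⇒ dQ/dP = Ed·Q/P = (-2.7)·4939/140 = -95.2521…

-95.25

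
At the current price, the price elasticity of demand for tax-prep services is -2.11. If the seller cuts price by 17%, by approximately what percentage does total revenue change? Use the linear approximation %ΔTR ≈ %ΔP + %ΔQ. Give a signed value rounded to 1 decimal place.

+18.9%

%ΔQ ≈ Ed × %ΔP = (-2.11) × (-17%) = +35.8700%
%ΔTR ≈ %ΔP + %ΔQ = (-17%) + (+35.8700%) = +18.8700%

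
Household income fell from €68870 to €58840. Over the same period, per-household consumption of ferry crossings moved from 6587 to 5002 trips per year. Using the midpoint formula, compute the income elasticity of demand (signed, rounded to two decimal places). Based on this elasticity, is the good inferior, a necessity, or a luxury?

%ΔQ = (5002 − 6587)/[( 6587 + 5002)/2] = -1585/5794.5 = -0.273535…
%ΔIncome = (58840 − 68870)/[( 68870 + 58840)/2] = -10030/63855 = -0.157074…
E_income = (-1585/5794.5) / (-10030/63855) = 1.7414…
E_income > 1 ⇒ normal good, luxury.

1.74; luxury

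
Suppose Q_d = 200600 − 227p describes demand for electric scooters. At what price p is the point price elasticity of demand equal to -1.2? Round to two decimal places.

Ed = −227p/(200600 − 227p). Set this equal to -1.2:
227p = 1.2·(200600 − 227p) ⇒ 227p(1 + 1.2) = 1.2·200600
p = 1.2·200600 / (227·2.2) = 482.0184…

482.02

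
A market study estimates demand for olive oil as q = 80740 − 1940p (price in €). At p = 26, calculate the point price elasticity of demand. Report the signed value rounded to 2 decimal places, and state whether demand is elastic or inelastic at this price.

dq/dp = −1940. At p = 26, q = 80740 − 1940(26) = 30300.
Ed = (dq/dp)·(p/q) = −1940 × (26/30300) = -1.6646…
|Ed| = 1.66 > 1, so demand is elastic.

-1.66; elastic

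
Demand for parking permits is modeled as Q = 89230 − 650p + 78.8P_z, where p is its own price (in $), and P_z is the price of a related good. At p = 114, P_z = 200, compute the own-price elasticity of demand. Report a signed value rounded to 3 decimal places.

At the given values, Q = 89230 − 650(114) + 78.8(200) = 30890.
∂Q/∂p = −650.
E = (-650) × (114/30890) = -2.39883…

-2.399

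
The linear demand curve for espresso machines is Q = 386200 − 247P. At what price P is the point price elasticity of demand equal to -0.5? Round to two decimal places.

Ed = −247P/(386200 − 247P). Set this equal to -0.5:
247P = 0.5·(386200 − 247P) ⇒ 247P(1 + 0.5) = 0.5·386200
P = 0.5·386200 / (247·1.5) = 521.1875…

521.19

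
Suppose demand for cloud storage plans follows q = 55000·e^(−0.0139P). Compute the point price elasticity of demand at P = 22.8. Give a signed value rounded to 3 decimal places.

-0.317

dq/dP = −0.0139·q = -556.853. At P = 22.8, q = 40061.4.
Ed = (dq/dP)·(P/q) = (-556.853) × (22.8/40061.4) = -0.31692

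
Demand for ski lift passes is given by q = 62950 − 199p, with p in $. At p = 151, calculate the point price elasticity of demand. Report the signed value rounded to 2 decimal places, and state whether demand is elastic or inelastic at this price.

dq/dp = −199. At p = 151, q = 62950 − 199(151) = 32901.
Ed = (dq/dp)·(p/q) = −199 × (151/32901) = -0.9133…
|Ed| = 0.91 < 1, so demand is inelastic.

-0.91; inelastic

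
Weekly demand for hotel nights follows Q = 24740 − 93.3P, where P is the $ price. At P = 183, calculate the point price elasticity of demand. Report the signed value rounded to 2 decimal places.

-2.23

dQ/dP = −93.3. At P = 183, Q = 24740 − 93.3(183) = 7666.1.
Ed = (dQ/dP)·(P/Q) = −93.3 × (183/7666.1) = -2.2271…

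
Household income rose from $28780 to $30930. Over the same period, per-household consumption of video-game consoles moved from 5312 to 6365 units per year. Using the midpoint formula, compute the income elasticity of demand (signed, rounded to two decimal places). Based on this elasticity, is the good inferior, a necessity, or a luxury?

%ΔQ = (6365 − 5312)/[( 5312 + 6365)/2] = 1053/5838.5 = 0.180354…
%ΔIncome = (30930 − 28780)/[( 28780 + 30930)/2] = 2150/29855 = 0.072014…
E_income = (1053/5838.5) / (2150/29855) = 2.5044…
E_income > 1 ⇒ normal good, luxury.

2.50; luxury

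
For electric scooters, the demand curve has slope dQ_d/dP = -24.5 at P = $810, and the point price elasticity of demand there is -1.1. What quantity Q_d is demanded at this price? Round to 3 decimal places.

18040.909

Ed = (dQ_d/dP)·(P/Q_d) ⇒ Q_d = (dQ_d/dP)·P/Ed = (-24.5)·810/(-1.1) = 18040.90909…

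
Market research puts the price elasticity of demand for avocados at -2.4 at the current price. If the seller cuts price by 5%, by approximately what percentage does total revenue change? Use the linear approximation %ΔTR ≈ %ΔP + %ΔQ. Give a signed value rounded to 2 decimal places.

+7.00%

%ΔQ ≈ Ed × %ΔP = (-2.4) × (-5%) = +12.0000%
%ΔTR ≈ %ΔP + %ΔQ = (-5%) + (+12.0000%) = +7.0000%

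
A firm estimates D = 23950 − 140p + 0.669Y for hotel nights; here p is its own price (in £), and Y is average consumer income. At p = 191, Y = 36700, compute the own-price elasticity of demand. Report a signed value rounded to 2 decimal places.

-1.23

At the given values, D = 23950 − 140(191) + 0.669(36700) = 21762.3.
∂D/∂p = −140.
E = (-140) × (191/21762.3) = -1.2287…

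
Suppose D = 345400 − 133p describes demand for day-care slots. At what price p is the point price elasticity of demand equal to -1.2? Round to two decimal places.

Ed = −133p/(345400 − 133p). Set this equal to -1.2:
133p = 1.2·(345400 − 133p) ⇒ 133p(1 + 1.2) = 1.2·345400
p = 1.2·345400 / (133·2.2) = 1416.5413…

1416.54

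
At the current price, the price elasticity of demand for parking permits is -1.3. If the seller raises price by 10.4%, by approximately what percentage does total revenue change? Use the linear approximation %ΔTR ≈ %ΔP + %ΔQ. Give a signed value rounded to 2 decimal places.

-3.12%

%ΔQ ≈ Ed × %ΔP = (-1.3) × (+10.4%) = -13.5200%
%ΔTR ≈ %ΔP + %ΔQ = (+10.4%) + (-13.5200%) = -3.1200%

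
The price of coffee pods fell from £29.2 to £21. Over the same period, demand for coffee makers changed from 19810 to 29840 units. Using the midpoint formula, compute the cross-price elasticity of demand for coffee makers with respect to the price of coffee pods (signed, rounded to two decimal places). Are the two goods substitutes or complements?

%ΔQ_{coffee makers} = (29840 − 19810)/avg = 10030/24825 = 0.404028…
%ΔP_{coffee pods} = (21 − 29.2)/avg = -8.2/25.1 = -0.326693…
E_cross = (10030/24825) / (-8.2/25.1) = -1.2367…
E_cross < 0 ⇒ the goods are complements.

-1.24; complements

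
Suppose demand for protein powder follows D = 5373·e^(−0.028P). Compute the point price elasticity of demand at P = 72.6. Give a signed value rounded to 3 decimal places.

-2.033

dD/dP = −0.028·D = -19.7034. At P = 72.6, D = 703.693.
Ed = (dD/dP)·(P/D) = (-19.7034) × (72.6/703.693) = -2.0328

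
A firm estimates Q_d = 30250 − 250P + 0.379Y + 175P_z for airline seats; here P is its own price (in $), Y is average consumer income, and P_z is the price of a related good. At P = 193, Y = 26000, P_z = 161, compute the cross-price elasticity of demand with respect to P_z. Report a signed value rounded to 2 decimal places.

At the given values, Q_d = 30250 − 250(193) + 0.379(26000) + 175(161) = 20029.
∂Q_d/∂P_z = 175.
E = (175) × (161/20029) = 1.4067…

1.41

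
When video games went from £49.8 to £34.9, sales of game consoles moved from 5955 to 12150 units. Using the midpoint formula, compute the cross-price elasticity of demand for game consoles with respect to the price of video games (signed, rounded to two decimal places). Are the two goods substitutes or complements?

%ΔQ_{game consoles} = (12150 − 5955)/avg = 6195/9052.5 = 0.684341…
%ΔP_{video games} = (34.9 − 49.8)/avg = -14.9/42.35 = -0.351829…
E_cross = (6195/9052.5) / (-14.9/42.35) = -1.9450…
E_cross < 0 ⇒ the goods are complements.

-1.95; complements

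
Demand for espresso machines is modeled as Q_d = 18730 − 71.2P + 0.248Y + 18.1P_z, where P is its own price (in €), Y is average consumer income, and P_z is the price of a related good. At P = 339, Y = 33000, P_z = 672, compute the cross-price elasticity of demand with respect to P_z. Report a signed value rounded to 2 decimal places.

At the given values, Q_d = 18730 − 71.2(339) + 0.248(33000) + 18.1(672) = 14940.4.
∂Q_d/∂P_z = 18.1.
E = (18.1) × (672/14940.4) = 0.8141…

0.81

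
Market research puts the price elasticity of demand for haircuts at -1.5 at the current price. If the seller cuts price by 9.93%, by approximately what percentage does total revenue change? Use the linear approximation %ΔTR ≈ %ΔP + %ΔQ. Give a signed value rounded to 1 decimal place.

%ΔQ ≈ Ed × %ΔP = (-1.5) × (-9.93%) = +14.8950%
%ΔTR ≈ %ΔP + %ΔQ = (-9.93%) + (+14.8950%) = +4.9650%

+5.0%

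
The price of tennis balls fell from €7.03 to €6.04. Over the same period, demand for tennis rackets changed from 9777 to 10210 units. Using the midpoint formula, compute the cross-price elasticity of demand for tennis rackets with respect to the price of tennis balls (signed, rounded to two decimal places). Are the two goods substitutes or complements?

-0.29; complements

%ΔQ_{tennis rackets} = (10210 − 9777)/avg = 433/9993.5 = 0.043328…
%ΔP_{tennis balls} = (6.04 − 7.03)/avg = -0.99/6.535 = -0.151491…
E_cross = (433/9993.5) / (-0.99/6.535) = -0.2860…
E_cross < 0 ⇒ the goods are complements.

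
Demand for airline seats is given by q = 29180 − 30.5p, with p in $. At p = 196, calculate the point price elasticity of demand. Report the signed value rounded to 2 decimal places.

dq/dp = −30.5. At p = 196, q = 29180 − 30.5(196) = 23202.
Ed = (dq/dp)·(p/q) = −30.5 × (196/23202) = -0.2576…

-0.26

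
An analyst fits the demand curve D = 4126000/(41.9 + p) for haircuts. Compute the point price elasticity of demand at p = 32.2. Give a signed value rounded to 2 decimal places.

dD/dp = −4126000/(41.9 + p)² = -751.437. At p = 32.2, D = 55681.5.
Ed = (dD/dp)·(p/D) = (-751.437) × (32.2/55681.5) = -0.4345…

-0.43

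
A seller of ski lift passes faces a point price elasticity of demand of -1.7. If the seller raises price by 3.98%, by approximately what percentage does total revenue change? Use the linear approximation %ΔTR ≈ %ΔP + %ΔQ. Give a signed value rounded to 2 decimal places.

%ΔQ ≈ Ed × %ΔP = (-1.7) × (+3.98%) = -6.7660%
%ΔTR ≈ %ΔP + %ΔQ = (+3.98%) + (-6.7660%) = -2.7860%

-2.79%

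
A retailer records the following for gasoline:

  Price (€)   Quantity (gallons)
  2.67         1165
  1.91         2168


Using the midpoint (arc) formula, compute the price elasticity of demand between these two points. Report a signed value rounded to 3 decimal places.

-1.813

%ΔQ = (2168 − 1165) / [(1165 + 2168)/2] = 1003/1666.5 = 0.601860…
%ΔP = (1.91 − 2.67) / [(2.67 + 1.91)/2] = -0.76/2.29 = -0.331877…
Arc Ed = %ΔQ / %ΔP = (1003/1666.5) / (-0.76/2.29) = -1.81349…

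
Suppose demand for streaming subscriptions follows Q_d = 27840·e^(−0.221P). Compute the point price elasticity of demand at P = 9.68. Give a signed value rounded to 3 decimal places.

-2.139

dQ_d/dP = −0.221·Q_d = -724.409. At P = 9.68, Q_d = 3277.87.
Ed = (dQ_d/dP)·(P/Q_d) = (-724.409) × (9.68/3277.87) = -2.13928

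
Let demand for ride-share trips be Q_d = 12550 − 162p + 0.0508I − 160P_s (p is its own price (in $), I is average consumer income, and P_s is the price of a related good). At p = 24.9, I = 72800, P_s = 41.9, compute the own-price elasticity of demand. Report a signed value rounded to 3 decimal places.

-0.732

At the given values, Q_d = 12550 − 162(24.9) + 0.0508(72800) − 160(41.9) = 5510.44.
∂Q_d/∂p = −162.
E = (-162) × (24.9/5510.44) = -0.73202…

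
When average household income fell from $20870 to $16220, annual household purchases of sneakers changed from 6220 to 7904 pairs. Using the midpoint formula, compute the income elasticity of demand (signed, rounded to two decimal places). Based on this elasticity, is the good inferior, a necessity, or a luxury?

-0.95; inferior

%ΔQ = (7904 − 6220)/[( 6220 + 7904)/2] = 1684/7062 = 0.238459…
%ΔIncome = (16220 − 20870)/[( 20870 + 16220)/2] = -4650/18545 = -0.250741…
E_income = (1684/7062) / (-4650/18545) = -0.9510…
E_income < 0 ⇒ inferior good.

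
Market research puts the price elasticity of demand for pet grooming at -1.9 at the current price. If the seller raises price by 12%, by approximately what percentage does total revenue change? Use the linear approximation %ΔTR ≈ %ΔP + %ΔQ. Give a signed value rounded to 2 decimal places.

%ΔQ ≈ Ed × %ΔP = (-1.9) × (+12%) = -22.8000%
%ΔTR ≈ %ΔP + %ΔQ = (+12%) + (-22.8000%) = -10.8000%

-10.80%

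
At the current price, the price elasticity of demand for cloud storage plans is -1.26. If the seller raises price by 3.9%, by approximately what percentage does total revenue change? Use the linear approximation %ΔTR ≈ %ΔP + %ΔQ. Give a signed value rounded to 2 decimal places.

%ΔQ ≈ Ed × %ΔP = (-1.26) × (+3.9%) = -4.9140%
%ΔTR ≈ %ΔP + %ΔQ = (+3.9%) + (-4.9140%) = -1.0140%

-1.01%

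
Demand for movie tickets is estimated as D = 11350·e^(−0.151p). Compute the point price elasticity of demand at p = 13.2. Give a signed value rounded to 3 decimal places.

-1.993

dD/dp = −0.151·D = -233.527. At p = 13.2, D = 1546.54.
Ed = (dD/dp)·(p/D) = (-233.527) × (13.2/1546.54) = -1.9932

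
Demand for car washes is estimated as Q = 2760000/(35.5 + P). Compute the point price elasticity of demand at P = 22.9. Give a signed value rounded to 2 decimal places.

dQ/dP = −2760000/(35.5 + P)² = -809.251. At P = 22.9, Q = 47260.3.
Ed = (dQ/dP)·(P/Q) = (-809.251) × (22.9/47260.3) = -0.3921…

-0.39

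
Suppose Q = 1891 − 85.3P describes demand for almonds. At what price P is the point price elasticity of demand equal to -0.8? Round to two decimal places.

Ed = −85.3P/(1891 − 85.3P). Set this equal to -0.8:
85.3P = 0.8·(1891 − 85.3P) ⇒ 85.3P(1 + 0.8) = 0.8·1891
P = 0.8·1891 / (85.3·1.8) = 9.8528…

9.85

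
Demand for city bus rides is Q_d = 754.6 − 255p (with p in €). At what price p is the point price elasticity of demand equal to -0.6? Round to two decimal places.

Ed = −255p/(754.6 − 255p). Set this equal to -0.6:
255p = 0.6·(754.6 − 255p) ⇒ 255p(1 + 0.6) = 0.6·754.6
p = 0.6·754.6 / (255·1.6) = 1.1097…

1.11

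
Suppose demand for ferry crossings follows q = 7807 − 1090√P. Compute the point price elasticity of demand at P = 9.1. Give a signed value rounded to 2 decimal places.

dq/dP = −1090/(2√P) = -180.666. At P = 9.1, q = 4518.88.
Ed = (dq/dP)·(P/q) = (-180.666) × (9.1/4518.88) = -0.3638…

-0.36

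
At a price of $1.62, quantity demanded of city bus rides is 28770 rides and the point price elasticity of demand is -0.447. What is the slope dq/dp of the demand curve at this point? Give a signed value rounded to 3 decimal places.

Ed = (dq/dp)·(p/q) ⇒ dq/dp = Ed·q/p = (-0.447)·28770/1.62 = -7938.38888…

-7938.389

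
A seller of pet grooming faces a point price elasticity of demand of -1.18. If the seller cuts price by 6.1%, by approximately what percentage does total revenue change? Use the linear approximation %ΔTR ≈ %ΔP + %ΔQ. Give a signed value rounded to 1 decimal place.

%ΔQ ≈ Ed × %ΔP = (-1.18) × (-6.1%) = +7.1980%
%ΔTR ≈ %ΔP + %ΔQ = (-6.1%) + (+7.1980%) = +1.0980%

+1.1%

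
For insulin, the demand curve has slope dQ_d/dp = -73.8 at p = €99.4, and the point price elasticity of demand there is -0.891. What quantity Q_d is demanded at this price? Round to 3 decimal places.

Ed = (dQ_d/dp)·(p/Q_d) ⇒ Q_d = (dQ_d/dp)·p/Ed = (-73.8)·99.4/(-0.891) = 8233.13131…

8233.131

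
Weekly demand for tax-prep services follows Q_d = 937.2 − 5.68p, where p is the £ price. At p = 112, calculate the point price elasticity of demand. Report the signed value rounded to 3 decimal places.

dQ_d/dp = −5.68. At p = 112, Q_d = 937.2 − 5.68(112) = 301.04.
Ed = (dQ_d/dp)·(p/Q_d) = −5.68 × (112/301.04) = -2.11320…

-2.113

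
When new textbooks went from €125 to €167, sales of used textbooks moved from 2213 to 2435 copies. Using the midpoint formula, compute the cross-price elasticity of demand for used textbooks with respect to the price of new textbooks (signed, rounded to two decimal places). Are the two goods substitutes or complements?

0.33; substitutes

%ΔQ_{used textbooks} = (2435 − 2213)/avg = 222/2324 = 0.095524…
%ΔP_{new textbooks} = (167 − 125)/avg = 42/146 = 0.287671…
E_cross = (222/2324) / (42/146) = 0.3320…
E_cross > 0 ⇒ the goods are substitutes.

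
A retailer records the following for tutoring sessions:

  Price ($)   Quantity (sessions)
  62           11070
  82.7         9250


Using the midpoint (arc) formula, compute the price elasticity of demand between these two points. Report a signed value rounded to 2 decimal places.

%ΔQ = (9250 − 11070) / [(11070 + 9250)/2] = -1820/10160 = -0.179133…
%ΔP = (82.7 − 62) / [(62 + 82.7)/2] = 20.7/72.35 = 0.286109…
Arc Ed = %ΔQ / %ΔP = (-1820/10160) / (20.7/72.35) = -0.6261…

-0.63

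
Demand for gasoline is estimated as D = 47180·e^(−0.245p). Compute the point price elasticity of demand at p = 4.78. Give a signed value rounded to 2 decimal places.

-1.17

dD/dp = −0.245·D = -3583.62. At p = 4.78, D = 14627.
Ed = (dD/dp)·(p/D) = (-3583.62) × (4.78/14627) = -1.1711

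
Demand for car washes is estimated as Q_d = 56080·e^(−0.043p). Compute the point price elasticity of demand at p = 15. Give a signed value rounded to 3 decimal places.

-0.645

dQ_d/dp = −0.043·Q_d = -1265.19. At p = 15, Q_d = 29423.1.
Ed = (dQ_d/dp)·(p/Q_d) = (-1265.19) × (15/29423.1) = -0.645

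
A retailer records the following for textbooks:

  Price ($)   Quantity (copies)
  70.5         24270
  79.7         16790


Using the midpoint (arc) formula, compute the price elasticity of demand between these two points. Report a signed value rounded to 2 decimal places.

%ΔQ = (16790 − 24270) / [(24270 + 16790)/2] = -7480/20530 = -0.364344…
%ΔP = (79.7 − 70.5) / [(70.5 + 79.7)/2] = 9.2/75.1 = 0.122503…
Arc Ed = %ΔQ / %ΔP = (-7480/20530) / (9.2/75.1) = -2.9741…

-2.97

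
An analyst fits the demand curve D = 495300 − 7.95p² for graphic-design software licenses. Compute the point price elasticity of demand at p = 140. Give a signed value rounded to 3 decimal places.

-0.918

dD/dp = −2·7.95·p = -2226. At p = 140, D = 339480.
Ed = (dD/dp)·(p/D) = (-2226) × (140/339480) = -0.91799…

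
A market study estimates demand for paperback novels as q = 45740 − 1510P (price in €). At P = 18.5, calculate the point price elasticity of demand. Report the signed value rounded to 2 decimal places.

dq/dP = −1510. At P = 18.5, q = 45740 − 1510(18.5) = 17805.
Ed = (dq/dP)·(P/q) = −1510 × (18.5/17805) = -1.5689…

-1.57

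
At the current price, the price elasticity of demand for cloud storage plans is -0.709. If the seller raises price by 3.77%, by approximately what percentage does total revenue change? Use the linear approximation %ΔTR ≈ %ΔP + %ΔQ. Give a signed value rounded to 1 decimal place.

%ΔQ ≈ Ed × %ΔP = (-0.709) × (+3.77%) = -2.6729%
%ΔTR ≈ %ΔP + %ΔQ = (+3.77%) + (-2.6729%) = +1.0971%

+1.1%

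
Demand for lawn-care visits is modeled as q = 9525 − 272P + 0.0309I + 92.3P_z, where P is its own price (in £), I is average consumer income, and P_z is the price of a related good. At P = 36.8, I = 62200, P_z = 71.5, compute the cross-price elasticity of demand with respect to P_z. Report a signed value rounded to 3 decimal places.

At the given values, q = 9525 − 272(36.8) + 0.0309(62200) + 92.3(71.5) = 8036.83.
∂q/∂P_z = 92.3.
E = (92.3) × (71.5/8036.83) = 0.82115…

0.821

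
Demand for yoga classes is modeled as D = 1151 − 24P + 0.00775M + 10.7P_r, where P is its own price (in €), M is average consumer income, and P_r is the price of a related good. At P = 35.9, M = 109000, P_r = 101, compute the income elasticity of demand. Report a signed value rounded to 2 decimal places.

At the given values, D = 1151 − 24(35.9) + 0.00775(109000) + 10.7(101) = 2214.85.
∂D/∂M = 0.00775.
E = (0.00775) × (109000/2214.85) = 0.3814…

0.38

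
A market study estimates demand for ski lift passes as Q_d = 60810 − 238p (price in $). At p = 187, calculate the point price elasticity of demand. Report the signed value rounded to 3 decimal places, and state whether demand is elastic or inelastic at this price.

-2.730; elastic

dQ_d/dp = −238. At p = 187, Q_d = 60810 − 238(187) = 16304.
Ed = (dQ_d/dp)·(p/Q_d) = −238 × (187/16304) = -2.72975…
|Ed| = 2.730 > 1, so demand is elastic.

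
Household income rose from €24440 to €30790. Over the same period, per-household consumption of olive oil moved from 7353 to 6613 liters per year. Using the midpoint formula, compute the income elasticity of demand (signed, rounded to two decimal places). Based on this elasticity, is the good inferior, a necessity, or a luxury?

-0.46; inferior

%ΔQ = (6613 − 7353)/[( 7353 + 6613)/2] = -740/6983 = -0.105971…
%ΔIncome = (30790 − 24440)/[( 24440 + 30790)/2] = 6350/27615 = 0.229947…
E_income = (-740/6983) / (6350/27615) = -0.4608…
E_income < 0 ⇒ inferior good.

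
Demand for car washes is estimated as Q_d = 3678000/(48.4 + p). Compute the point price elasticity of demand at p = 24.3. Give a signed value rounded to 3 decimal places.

dQ_d/dp = −3678000/(48.4 + p)² = -695.894. At p = 24.3, Q_d = 50591.5.
Ed = (dQ_d/dp)·(p/Q_d) = (-695.894) × (24.3/50591.5) = -0.33425…

-0.334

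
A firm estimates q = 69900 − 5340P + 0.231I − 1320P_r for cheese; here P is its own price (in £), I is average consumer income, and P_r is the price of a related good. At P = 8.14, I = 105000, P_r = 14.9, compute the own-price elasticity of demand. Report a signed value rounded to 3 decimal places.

-1.401

At the given values, q = 69900 − 5340(8.14) + 0.231(105000) − 1320(14.9) = 31019.4.
∂q/∂P = −5340.
E = (-5340) × (8.14/31019.4) = -1.40130…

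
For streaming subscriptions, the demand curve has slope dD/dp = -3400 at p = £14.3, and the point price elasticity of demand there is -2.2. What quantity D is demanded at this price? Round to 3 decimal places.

Ed = (dD/dp)·(p/D) ⇒ D = (dD/dp)·p/Ed = (-3400)·14.3/(-2.2) = 22100

22100.000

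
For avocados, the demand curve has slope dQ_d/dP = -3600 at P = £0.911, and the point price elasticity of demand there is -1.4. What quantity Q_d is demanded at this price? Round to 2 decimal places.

Ed = (dQ_d/dP)·(P/Q_d) ⇒ Q_d = (dQ_d/dP)·P/Ed = (-3600)·0.911/(-1.4) = 2342.5714…

2342.57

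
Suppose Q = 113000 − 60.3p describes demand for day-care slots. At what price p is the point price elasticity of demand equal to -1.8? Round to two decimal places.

1204.69

Ed = −60.3p/(113000 − 60.3p). Set this equal to -1.8:
60.3p = 1.8·(113000 − 60.3p) ⇒ 60.3p(1 + 1.8) = 1.8·113000
p = 1.8·113000 / (60.3·2.8) = 1204.6908…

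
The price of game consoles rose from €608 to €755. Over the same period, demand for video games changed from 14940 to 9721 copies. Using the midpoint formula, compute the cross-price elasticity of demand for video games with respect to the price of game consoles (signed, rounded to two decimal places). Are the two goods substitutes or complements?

%ΔQ_{video games} = (9721 − 14940)/avg = -5219/12330.5 = -0.423259…
%ΔP_{game consoles} = (755 − 608)/avg = 147/681.5 = 0.215700…
E_cross = (-5219/12330.5) / (147/681.5) = -1.9622…
E_cross < 0 ⇒ the goods are complements.

-1.96; complements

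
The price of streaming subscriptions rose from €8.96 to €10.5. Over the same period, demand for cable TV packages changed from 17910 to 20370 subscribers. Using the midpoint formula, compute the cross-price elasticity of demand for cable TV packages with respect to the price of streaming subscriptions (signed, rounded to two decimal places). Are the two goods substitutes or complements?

%ΔQ_{cable TV packages} = (20370 − 17910)/avg = 2460/19140 = 0.128526…
%ΔP_{streaming subscriptions} = (10.5 − 8.96)/avg = 1.54/9.73 = 0.158273…
E_cross = (2460/19140) / (1.54/9.73) = 0.8120…
E_cross > 0 ⇒ the goods are substitutes.

0.81; substitutes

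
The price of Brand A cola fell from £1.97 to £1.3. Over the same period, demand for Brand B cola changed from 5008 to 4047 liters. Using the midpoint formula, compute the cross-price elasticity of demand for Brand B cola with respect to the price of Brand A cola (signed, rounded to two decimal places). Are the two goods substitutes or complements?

0.52; substitutes

%ΔQ_{Brand B cola} = (4047 − 5008)/avg = -961/4527.5 = -0.212258…
%ΔP_{Brand A cola} = (1.3 − 1.97)/avg = -0.67/1.635 = -0.409785…
E_cross = (-961/4527.5) / (-0.67/1.635) = 0.5179…
E_cross > 0 ⇒ the goods are substitutes.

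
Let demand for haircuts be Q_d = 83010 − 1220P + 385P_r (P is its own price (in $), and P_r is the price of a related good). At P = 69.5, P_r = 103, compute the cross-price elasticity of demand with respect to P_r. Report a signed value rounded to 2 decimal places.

1.05

At the given values, Q_d = 83010 − 1220(69.5) + 385(103) = 37875.
∂Q_d/∂P_r = 385.
E = (385) × (103/37875) = 1.0469…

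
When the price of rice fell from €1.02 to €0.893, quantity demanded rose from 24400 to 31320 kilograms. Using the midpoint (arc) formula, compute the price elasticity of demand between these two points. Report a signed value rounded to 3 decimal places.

%ΔQ = (31320 − 24400) / [(24400 + 31320)/2] = 6920/27860 = 0.248384…
%ΔP = (0.893 − 1.02) / [(1.02 + 0.893)/2] = -0.127/0.9565 = -0.132775…
Arc Ed = %ΔQ / %ΔP = (6920/27860) / (-0.127/0.9565) = -1.87070…

-1.871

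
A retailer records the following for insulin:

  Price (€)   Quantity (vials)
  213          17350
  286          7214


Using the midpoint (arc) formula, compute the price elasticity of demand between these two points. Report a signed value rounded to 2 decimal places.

-2.82

%ΔQ = (7214 − 17350) / [(17350 + 7214)/2] = -10136/12282 = -0.825272…
%ΔP = (286 − 213) / [(213 + 286)/2] = 73/249.5 = 0.292585…
Arc Ed = %ΔQ / %ΔP = (-10136/12282) / (73/249.5) = -2.8206…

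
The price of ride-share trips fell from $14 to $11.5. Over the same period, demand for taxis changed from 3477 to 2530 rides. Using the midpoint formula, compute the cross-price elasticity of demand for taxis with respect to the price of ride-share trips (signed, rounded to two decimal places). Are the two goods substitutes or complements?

%ΔQ_{taxis} = (2530 − 3477)/avg = -947/3003.5 = -0.315298…
%ΔP_{ride-share trips} = (11.5 − 14)/avg = -2.5/12.75 = -0.196078…
E_cross = (-947/3003.5) / (-2.5/12.75) = 1.6080…
E_cross > 0 ⇒ the goods are substitutes.

1.61; substitutes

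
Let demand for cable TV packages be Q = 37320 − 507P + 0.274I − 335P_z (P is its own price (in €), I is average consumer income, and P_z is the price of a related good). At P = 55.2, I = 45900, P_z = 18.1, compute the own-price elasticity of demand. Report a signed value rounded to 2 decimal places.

-1.77

At the given values, Q = 37320 − 507(55.2) + 0.274(45900) − 335(18.1) = 15846.7.
∂Q/∂P = −507.
E = (-507) × (55.2/15846.7) = -1.7660…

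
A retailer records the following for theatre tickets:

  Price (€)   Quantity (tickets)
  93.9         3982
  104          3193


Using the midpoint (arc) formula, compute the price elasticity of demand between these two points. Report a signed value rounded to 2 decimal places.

%ΔQ = (3193 − 3982) / [(3982 + 3193)/2] = -789/3587.5 = -0.219930…
%ΔP = (104 − 93.9) / [(93.9 + 104)/2] = 10.1/98.95 = 0.102071…
Arc Ed = %ΔQ / %ΔP = (-789/3587.5) / (10.1/98.95) = -2.1546…

-2.15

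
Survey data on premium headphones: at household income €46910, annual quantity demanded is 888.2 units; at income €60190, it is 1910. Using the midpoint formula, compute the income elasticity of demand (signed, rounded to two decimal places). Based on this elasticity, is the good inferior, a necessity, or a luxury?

%ΔQ = (1910 − 888.2)/[( 888.2 + 1910)/2] = 1021.8/1399.1 = 0.730326…
%ΔIncome = (60190 − 46910)/[( 46910 + 60190)/2] = 13280/53550 = 0.247992…
E_income = (1021.8/1399.1) / (13280/53550) = 2.9449…
E_income > 1 ⇒ normal good, luxury.

2.94; luxury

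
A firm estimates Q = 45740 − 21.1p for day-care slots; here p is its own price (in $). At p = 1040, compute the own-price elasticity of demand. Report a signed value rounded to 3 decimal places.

-0.922

At the given values, Q = 45740 − 21.1(1040) = 23796.
∂Q/∂p = −21.1.
E = (-21.1) × (1040/23796) = -0.92217…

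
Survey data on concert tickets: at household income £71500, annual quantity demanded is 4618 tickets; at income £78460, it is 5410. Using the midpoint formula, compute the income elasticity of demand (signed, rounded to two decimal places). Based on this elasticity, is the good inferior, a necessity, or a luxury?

1.70; luxury

%ΔQ = (5410 − 4618)/[( 4618 + 5410)/2] = 792/5014 = 0.157957…
%ΔIncome = (78460 − 71500)/[( 71500 + 78460)/2] = 6960/74980 = 0.092824…
E_income = (792/5014) / (6960/74980) = 1.7016…
E_income > 1 ⇒ normal good, luxury.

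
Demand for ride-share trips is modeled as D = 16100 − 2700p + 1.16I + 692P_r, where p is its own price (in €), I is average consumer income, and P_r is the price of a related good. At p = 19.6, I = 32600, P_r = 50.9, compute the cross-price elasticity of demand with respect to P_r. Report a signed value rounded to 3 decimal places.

At the given values, D = 16100 − 2700(19.6) + 1.16(32600) + 692(50.9) = 36218.8.
∂D/∂P_r = 692.
E = (692) × (50.9/36218.8) = 0.97250…

0.973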